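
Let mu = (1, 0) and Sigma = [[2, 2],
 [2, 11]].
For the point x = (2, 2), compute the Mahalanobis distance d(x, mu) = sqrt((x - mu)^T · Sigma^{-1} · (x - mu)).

Step 1 — centre the observation: (x - mu) = (1, 2).

Step 2 — invert Sigma. det(Sigma) = 2·11 - (2)² = 18.
  Sigma^{-1} = (1/det) · [[d, -b], [-b, a]] = [[0.6111, -0.1111],
 [-0.1111, 0.1111]].

Step 3 — form the quadratic (x - mu)^T · Sigma^{-1} · (x - mu):
  Sigma^{-1} · (x - mu) = (0.3889, 0.1111).
  (x - mu)^T · [Sigma^{-1} · (x - mu)] = (1)·(0.3889) + (2)·(0.1111) = 0.6111.

Step 4 — take square root: d = √(0.6111) ≈ 0.7817.

d(x, mu) = √(0.6111) ≈ 0.7817


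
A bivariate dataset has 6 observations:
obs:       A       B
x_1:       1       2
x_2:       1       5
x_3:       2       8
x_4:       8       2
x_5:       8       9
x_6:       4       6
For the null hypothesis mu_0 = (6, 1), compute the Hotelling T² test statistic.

Step 1 — sample mean vector:
  mean(A) = (1 + 1 + 2 + 8 + 8 + 4) / 6 = 24/6 = 4
  mean(B) = (2 + 5 + 8 + 2 + 9 + 6) / 6 = 32/6 = 5.3333
  x̄ = (4, 5.3333),  deviation x̄ - mu_0 = (4, 5.3333) - (6, 1) = (-2, 4.3333).

Step 2 — sample covariance matrix, S[i,j] = (1/(n-1)) · Σ_k (x_{k,i} - mean_i) · (x_{k,j} - mean_j), divisor n-1 = 5:
  S[A,A] = ((-3)·(-3) + (-3)·(-3) + (-2)·(-2) + (4)·(4) + (4)·(4) + (0)·(0)) / 5 = 54/5 = 10.8
  S[A,B] = ((-3)·(-3.3333) + (-3)·(-0.3333) + (-2)·(2.6667) + (4)·(-3.3333) + (4)·(3.6667) + (0)·(0.6667)) / 5 = 7/5 = 1.4
  S[B,B] = ((-3.3333)·(-3.3333) + (-0.3333)·(-0.3333) + (2.6667)·(2.6667) + (-3.3333)·(-3.3333) + (3.6667)·(3.6667) + (0.6667)·(0.6667)) / 5 = 43.3333/5 = 8.6667
  S = [[10.8, 1.4],
 [1.4, 8.6667]].

Step 3 — invert S. det(S) = 10.8·8.6667 - (1.4)² = 91.64.
  S^{-1} = (1/det) · [[d, -b], [-b, a]] = [[0.0946, -0.0153],
 [-0.0153, 0.1179]].

Step 4 — quadratic form (x̄ - mu_0)^T · S^{-1} · (x̄ - mu_0):
  S^{-1} · (x̄ - mu_0) = (-0.2553, 0.5412),
  (x̄ - mu_0)^T · [...] = (-2)·(-0.2553) + (4.3333)·(0.5412) = 2.8561.

Step 5 — scale by n: T² = 6 · 2.8561 = 17.1366.

T² ≈ 17.1366


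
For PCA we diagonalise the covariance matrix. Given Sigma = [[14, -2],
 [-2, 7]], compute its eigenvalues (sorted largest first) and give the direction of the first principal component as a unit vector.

Step 1 — characteristic polynomial of 2×2 Sigma:
  det(Sigma - λI) = λ² - trace · λ + det = 0.
  trace = 14 + 7 = 21, det = 14·7 - (-2)² = 94.
Step 2 — discriminant:
  Δ = trace² - 4·det = 441 - 376 = 65.
Step 3 — eigenvalues:
  λ = (trace ± √Δ)/2 = (21 ± 8.0623)/2,
  λ_1 = 14.5311,  λ_2 = 6.4689.

Step 4 — unit eigenvector for λ_1: solve (Sigma - λ_1 I)v = 0. First row:
  (14 - 14.5311)·v_x + (-2)·v_y = 0, i.e. (-0.5311)·v_x + (-2)·v_y = 0,
  so v ∝ (b, λ_1 - a) = (-2, 0.5311); multiply by -1 so the first entry is positive: u = (2, -0.5311).
  ||u|| = √((2)² + (-0.5311)²) = √(4.2821) ≈ 2.0693,
  v_1 = u/||u|| ≈ (0.9665, -0.2567) (||v_1|| = 1).

λ_1 = 14.5311,  λ_2 = 6.4689;  v_1 ≈ (0.9665, -0.2567)


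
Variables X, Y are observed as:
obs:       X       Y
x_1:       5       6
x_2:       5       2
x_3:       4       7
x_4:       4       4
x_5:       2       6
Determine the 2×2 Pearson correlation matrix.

Step 1 — column means:
  mean(X) = (5 + 5 + 4 + 4 + 2) / 5 = 20/5 = 4
  mean(Y) = (6 + 2 + 7 + 4 + 6) / 5 = 25/5 = 5

Step 2 — sample variances and covariances s[i,j] = (1/(n-1)) · Σ_k (x_{k,i} - mean_i) · (x_{k,j} - mean_j), with n-1 = 4:
  s[X,X] = ((1)·(1) + (1)·(1) + (0)·(0) + (0)·(0) + (-2)·(-2)) / 4 = 6/4 = 1.5
  s[X,Y] = ((1)·(1) + (1)·(-3) + (0)·(2) + (0)·(-1) + (-2)·(1)) / 4 = -4/4 = -1
  s[Y,Y] = ((1)·(1) + (-3)·(-3) + (2)·(2) + (-1)·(-1) + (1)·(1)) / 4 = 16/4 = 4
  Sample standard deviations s_i = √(s[i,i]):
  s(X) = √(1.5) = 1.2247
  s(Y) = √(4) = 2

Step 3 — r_{ij} = s_{ij} / (s_i · s_j):
  r[X,X] = 1 (diagonal).
  r[X,Y] = -1 / (1.2247 · 2) = -1 / 2.4495 = -0.4082
  r[Y,Y] = 1 (diagonal).

R is symmetric with unit diagonal. Assembling:

R = [[1, -0.4082],
 [-0.4082, 1]]


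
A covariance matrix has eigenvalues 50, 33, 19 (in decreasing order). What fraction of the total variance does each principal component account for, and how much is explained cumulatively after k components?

Step 1 — total variance = trace(Sigma) = Σ λ_i = 50 + 33 + 19 = 102.

Step 2 — fraction explained by component i = λ_i / Σ λ:
  PC1: 50/102 = 0.4902
  PC2: 33/102 = 0.3235
  PC3: 19/102 = 0.1863

Step 3 — cumulative fraction after k components = (λ_1 + ... + λ_k) / Σ λ:
  k = 1: 50/102 = 0.4902
  k = 2: (50 + 33)/102 = 83/102 = 0.8137
  k = 3: (50 + 33 + 19)/102 = 102/102 = 1

Summary (fraction, with percent):

explained: PC1 0.4902 (49.02%), PC2 0.3235 (32.35%), PC3 0.1863 (18.63%);  cumulative: 0.4902, 0.8137, 1


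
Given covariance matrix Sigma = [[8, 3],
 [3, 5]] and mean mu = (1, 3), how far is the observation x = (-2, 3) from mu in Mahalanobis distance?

Step 1 — centre the observation: (x - mu) = (-3, 0).

Step 2 — invert Sigma. det(Sigma) = 8·5 - (3)² = 31.
  Sigma^{-1} = (1/det) · [[d, -b], [-b, a]] = [[0.1613, -0.0968],
 [-0.0968, 0.2581]].

Step 3 — form the quadratic (x - mu)^T · Sigma^{-1} · (x - mu):
  Sigma^{-1} · (x - mu) = (-0.4839, 0.2903).
  (x - mu)^T · [Sigma^{-1} · (x - mu)] = (-3)·(-0.4839) + (0)·(0.2903) = 1.4516.

Step 4 — take square root: d = √(1.4516) ≈ 1.2048.

d(x, mu) = √(1.4516) ≈ 1.2048


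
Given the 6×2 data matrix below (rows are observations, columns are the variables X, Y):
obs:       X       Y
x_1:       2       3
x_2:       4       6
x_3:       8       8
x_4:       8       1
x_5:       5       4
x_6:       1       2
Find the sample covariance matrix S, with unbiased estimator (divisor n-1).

Step 1 — column means:
  mean(X) = (2 + 4 + 8 + 8 + 5 + 1) / 6 = 28/6 = 4.6667
  mean(Y) = (3 + 6 + 8 + 1 + 4 + 2) / 6 = 24/6 = 4

Step 2 — sample covariance S[i,j] = (1/(n-1)) · Σ_k (x_{k,i} - mean_i) · (x_{k,j} - mean_j), with n-1 = 5.
  S[X,X] = ((-2.6667)·(-2.6667) + (-0.6667)·(-0.6667) + (3.3333)·(3.3333) + (3.3333)·(3.3333) + (0.3333)·(0.3333) + (-3.6667)·(-3.6667)) / 5 = 43.3333/5 = 8.6667
  S[X,Y] = ((-2.6667)·(-1) + (-0.6667)·(2) + (3.3333)·(4) + (3.3333)·(-3) + (0.3333)·(0) + (-3.6667)·(-2)) / 5 = 12/5 = 2.4
  S[Y,Y] = ((-1)·(-1) + (2)·(2) + (4)·(4) + (-3)·(-3) + (0)·(0) + (-2)·(-2)) / 5 = 34/5 = 6.8

S is symmetric (S[j,i] = S[i,j]). Assembling:

S = [[8.6667, 2.4],
 [2.4, 6.8]]


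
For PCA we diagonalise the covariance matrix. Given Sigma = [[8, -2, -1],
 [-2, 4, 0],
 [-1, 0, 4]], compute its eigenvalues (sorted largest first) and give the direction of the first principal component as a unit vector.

Step 1 — characteristic polynomial p(λ) = det(λI - Sigma) = λ³ - tr·λ² + c_1·λ - det, where tr = trace, c_1 = sum of the principal 2×2 minors, det = det(Sigma):
  tr = 8 + 4 + 4 = 16,
  c_1 = (8·4 - (-2)²) + (8·4 - (-1)²) + (4·4 - (0)²) = 28 + 31 + 16 = 75,
  det = 8·(4·4 - (0)²) - (-2)·((-2)·4 - (0)·(-1)) + (-1)·((-2)·(0) - 4·(-1)) = 8·(16) - (-2)·(-8) + (-1)·(4) = 108.
  So p(λ) = λ³ - 16λ² + 75λ - 108.
Step 2 — look for an integer root (rational root theorem: any rational root is an integer divisor of 108). Testing λ = 3:
  p(3) = 27 - 144 + 225 - 108 = 0  ✓
  Dividing out (λ - 3): p(λ) = (λ - 3)(λ² - 13λ + 36).
Step 3 — remaining eigenvalues from the quadratic λ² - 13λ + 36 = 0:
  Δ = 13² - 4·36 = 169 - 144 = 25,  λ = (13 ± √25)/2 = (13 ± 5)/2 = 9 or 4.
  Sorted: λ_1 = 9,  λ_2 = 4,  λ_3 = 3  (check: sum = 16 = tr ✓).

Step 4 — unit eigenvector for λ_1 = 9: v spans the null space of (Sigma - λ_1 I), whose rows are
  r_1 = (-1, -2, -1),  r_2 = (-2, -5, 0),  r_3 = (-1, 0, -5).
  v is orthogonal to every row, so take v ∝ r_1 × r_2 = ((-2)·(0) - (-1)·(-5), (-1)·(-2) - (-1)·(0), (-1)·(-5) - (-2)·(-2)) = (-5, 2, 1).
  Rescale (multiply by -1 so the first nonzero entry is positive): u = (5, -2, -1).
  ||u|| = √((5)² + (-2)² + (-1)²) = √(30) ≈ 5.4772,  v_1 = u/||u|| ≈ (0.9129, -0.3651, -0.1826) (||v_1|| = 1).

λ_1 = 9,  λ_2 = 4,  λ_3 = 3;  v_1 ≈ (0.9129, -0.3651, -0.1826)


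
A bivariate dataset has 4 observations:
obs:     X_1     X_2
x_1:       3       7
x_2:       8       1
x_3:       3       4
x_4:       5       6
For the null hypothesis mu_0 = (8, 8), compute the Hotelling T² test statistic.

Step 1 — sample mean vector:
  mean(X_1) = (3 + 8 + 3 + 5) / 4 = 19/4 = 4.75
  mean(X_2) = (7 + 1 + 4 + 6) / 4 = 18/4 = 4.5
  x̄ = (4.75, 4.5),  deviation x̄ - mu_0 = (4.75, 4.5) - (8, 8) = (-3.25, -3.5).

Step 2 — sample covariance matrix, S[i,j] = (1/(n-1)) · Σ_k (x_{k,i} - mean_i) · (x_{k,j} - mean_j), divisor n-1 = 3:
  S[X_1,X_1] = ((-1.75)·(-1.75) + (3.25)·(3.25) + (-1.75)·(-1.75) + (0.25)·(0.25)) / 3 = 16.75/3 = 5.5833
  S[X_1,X_2] = ((-1.75)·(2.5) + (3.25)·(-3.5) + (-1.75)·(-0.5) + (0.25)·(1.5)) / 3 = -14.5/3 = -4.8333
  S[X_2,X_2] = ((2.5)·(2.5) + (-3.5)·(-3.5) + (-0.5)·(-0.5) + (1.5)·(1.5)) / 3 = 21/3 = 7
  S = [[5.5833, -4.8333],
 [-4.8333, 7]].

Step 3 — invert S. det(S) = 5.5833·7 - (-4.8333)² = 15.7222.
  S^{-1} = (1/det) · [[d, -b], [-b, a]] = [[0.4452, 0.3074],
 [0.3074, 0.3551]].

Step 4 — quadratic form (x̄ - mu_0)^T · S^{-1} · (x̄ - mu_0):
  S^{-1} · (x̄ - mu_0) = (-2.523, -2.242),
  (x̄ - mu_0)^T · [...] = (-3.25)·(-2.523) + (-3.5)·(-2.242) = 16.0468.

Step 5 — scale by n: T² = 4 · 16.0468 = 64.1873.

T² ≈ 64.1873


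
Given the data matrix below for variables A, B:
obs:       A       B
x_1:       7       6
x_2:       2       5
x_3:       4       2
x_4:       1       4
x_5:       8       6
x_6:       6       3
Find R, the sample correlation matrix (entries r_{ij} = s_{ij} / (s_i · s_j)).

Step 1 — column means:
  mean(A) = (7 + 2 + 4 + 1 + 8 + 6) / 6 = 28/6 = 4.6667
  mean(B) = (6 + 5 + 2 + 4 + 6 + 3) / 6 = 26/6 = 4.3333

Step 2 — sample variances and covariances s[i,j] = (1/(n-1)) · Σ_k (x_{k,i} - mean_i) · (x_{k,j} - mean_j), with n-1 = 5:
  s[A,A] = ((2.3333)·(2.3333) + (-2.6667)·(-2.6667) + (-0.6667)·(-0.6667) + (-3.6667)·(-3.6667) + (3.3333)·(3.3333) + (1.3333)·(1.3333)) / 5 = 39.3333/5 = 7.8667
  s[A,B] = ((2.3333)·(1.6667) + (-2.6667)·(0.6667) + (-0.6667)·(-2.3333) + (-3.6667)·(-0.3333) + (3.3333)·(1.6667) + (1.3333)·(-1.3333)) / 5 = 8.6667/5 = 1.7333
  s[B,B] = ((1.6667)·(1.6667) + (0.6667)·(0.6667) + (-2.3333)·(-2.3333) + (-0.3333)·(-0.3333) + (1.6667)·(1.6667) + (-1.3333)·(-1.3333)) / 5 = 13.3333/5 = 2.6667
  Sample standard deviations s_i = √(s[i,i]):
  s(A) = √(7.8667) = 2.8048
  s(B) = √(2.6667) = 1.633

Step 3 — r_{ij} = s_{ij} / (s_i · s_j):
  r[A,A] = 1 (diagonal).
  r[A,B] = 1.7333 / (2.8048 · 1.633) = 1.7333 / 4.5802 = 0.3784
  r[B,B] = 1 (diagonal).

R is symmetric with unit diagonal. Assembling:

R = [[1, 0.3784],
 [0.3784, 1]]


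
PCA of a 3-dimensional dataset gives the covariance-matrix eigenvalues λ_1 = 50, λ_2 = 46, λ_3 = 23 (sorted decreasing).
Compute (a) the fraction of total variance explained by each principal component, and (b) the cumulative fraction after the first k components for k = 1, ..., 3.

Step 1 — total variance = trace(Sigma) = Σ λ_i = 50 + 46 + 23 = 119.

Step 2 — fraction explained by component i = λ_i / Σ λ:
  PC1: 50/119 = 0.4202
  PC2: 46/119 = 0.3866
  PC3: 23/119 = 0.1933

Step 3 — cumulative fraction after k components = (λ_1 + ... + λ_k) / Σ λ:
  k = 1: 50/119 = 0.4202
  k = 2: (50 + 46)/119 = 96/119 = 0.8067
  k = 3: (50 + 46 + 23)/119 = 119/119 = 1

Summary (fraction, with percent):

explained: PC1 0.4202 (42.02%), PC2 0.3866 (38.66%), PC3 0.1933 (19.33%);  cumulative: 0.4202, 0.8067, 1


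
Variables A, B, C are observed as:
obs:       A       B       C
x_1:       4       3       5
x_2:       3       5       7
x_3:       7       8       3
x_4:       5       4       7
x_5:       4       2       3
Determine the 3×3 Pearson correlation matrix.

Step 1 — column means:
  mean(A) = (4 + 3 + 7 + 5 + 4) / 5 = 23/5 = 4.6
  mean(B) = (3 + 5 + 8 + 4 + 2) / 5 = 22/5 = 4.4
  mean(C) = (5 + 7 + 3 + 7 + 3) / 5 = 25/5 = 5

Step 2 — sample variances and covariances s[i,j] = (1/(n-1)) · Σ_k (x_{k,i} - mean_i) · (x_{k,j} - mean_j), with n-1 = 4:
  s[A,A] = ((-0.6)·(-0.6) + (-1.6)·(-1.6) + (2.4)·(2.4) + (0.4)·(0.4) + (-0.6)·(-0.6)) / 4 = 9.2/4 = 2.3
  s[A,B] = ((-0.6)·(-1.4) + (-1.6)·(0.6) + (2.4)·(3.6) + (0.4)·(-0.4) + (-0.6)·(-2.4)) / 4 = 9.8/4 = 2.45
  s[A,C] = ((-0.6)·(0) + (-1.6)·(2) + (2.4)·(-2) + (0.4)·(2) + (-0.6)·(-2)) / 4 = -6/4 = -1.5
  s[B,B] = ((-1.4)·(-1.4) + (0.6)·(0.6) + (3.6)·(3.6) + (-0.4)·(-0.4) + (-2.4)·(-2.4)) / 4 = 21.2/4 = 5.3
  s[B,C] = ((-1.4)·(0) + (0.6)·(2) + (3.6)·(-2) + (-0.4)·(2) + (-2.4)·(-2)) / 4 = -2/4 = -0.5
  s[C,C] = ((0)·(0) + (2)·(2) + (-2)·(-2) + (2)·(2) + (-2)·(-2)) / 4 = 16/4 = 4
  Sample standard deviations s_i = √(s[i,i]):
  s(A) = √(2.3) = 1.5166
  s(B) = √(5.3) = 2.3022
  s(C) = √(4) = 2

Step 3 — r_{ij} = s_{ij} / (s_i · s_j):
  r[A,A] = 1 (diagonal).
  r[A,B] = 2.45 / (1.5166 · 2.3022) = 2.45 / 3.4914 = 0.7017
  r[A,C] = -1.5 / (1.5166 · 2) = -1.5 / 3.0332 = -0.4945
  r[B,B] = 1 (diagonal).
  r[B,C] = -0.5 / (2.3022 · 2) = -0.5 / 4.6043 = -0.1086
  r[C,C] = 1 (diagonal).

R is symmetric with unit diagonal. Assembling:

R = [[1, 0.7017, -0.4945],
 [0.7017, 1, -0.1086],
 [-0.4945, -0.1086, 1]]


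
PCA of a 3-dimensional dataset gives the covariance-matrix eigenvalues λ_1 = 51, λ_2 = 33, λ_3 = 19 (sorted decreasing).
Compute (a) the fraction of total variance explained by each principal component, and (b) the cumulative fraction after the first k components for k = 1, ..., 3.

Step 1 — total variance = trace(Sigma) = Σ λ_i = 51 + 33 + 19 = 103.

Step 2 — fraction explained by component i = λ_i / Σ λ:
  PC1: 51/103 = 0.4951
  PC2: 33/103 = 0.3204
  PC3: 19/103 = 0.1845

Step 3 — cumulative fraction after k components = (λ_1 + ... + λ_k) / Σ λ:
  k = 1: 51/103 = 0.4951
  k = 2: (51 + 33)/103 = 84/103 = 0.8155
  k = 3: (51 + 33 + 19)/103 = 103/103 = 1

Summary (fraction, with percent):

explained: PC1 0.4951 (49.51%), PC2 0.3204 (32.04%), PC3 0.1845 (18.45%);  cumulative: 0.4951, 0.8155, 1


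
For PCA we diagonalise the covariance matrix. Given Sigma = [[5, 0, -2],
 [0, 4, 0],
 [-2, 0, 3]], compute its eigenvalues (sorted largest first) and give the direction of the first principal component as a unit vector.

Step 1 — characteristic polynomial p(λ) = det(λI - Sigma) = λ³ - tr·λ² + c_1·λ - det, where tr = trace, c_1 = sum of the principal 2×2 minors, det = det(Sigma):
  tr = 5 + 4 + 3 = 12,
  c_1 = (5·4 - (0)²) + (5·3 - (-2)²) + (4·3 - (0)²) = 20 + 11 + 12 = 43,
  det = 5·(4·3 - (0)²) - (0)·((0)·3 - (0)·(-2)) + (-2)·((0)·(0) - 4·(-2)) = 5·(12) - (0)·(0) + (-2)·(8) = 44.
  So p(λ) = λ³ - 12λ² + 43λ - 44.
Step 2 — look for an integer root (rational root theorem: any rational root is an integer divisor of 44). Testing λ = 4:
  p(4) = 64 - 192 + 172 - 44 = 0  ✓
  Dividing out (λ - 4): p(λ) = (λ - 4)(λ² - 8λ + 11).
Step 3 — remaining eigenvalues from the quadratic λ² - 8λ + 11 = 0:
  Δ = 8² - 4·11 = 64 - 44 = 20,  λ = (8 ± √20)/2 = (8 ± 4.4721)/2 ≈ 6.2361 or 1.7639.
  Sorted: λ_1 = 6.2361,  λ_2 = 4,  λ_3 = 1.7639  (check: sum = 12 = tr ✓).

Step 4 — unit eigenvector for λ_1 ≈ 6.2361: v spans the null space of (Sigma - λ_1 I), whose rows are
  r_1 = (-1.2361, 0, -2),  r_2 = (0, -2.2361, 0),  r_3 = (-2, 0, -3.2361).
  v is orthogonal to every row, so take v ∝ r_1 × r_2 = ((0)·(0) - (-2)·(-2.2361), (-2)·(0) - (-1.2361)·(0), (-1.2361)·(-2.2361) - (0)·(0)) ≈ (-4.4721, 0, 2.7639).
  Rescale (multiply by -1 so the first nonzero entry is positive): u = (4.4721, 0, -2.7639).
  ||u|| = √((4.4721)² + (0)² + (-2.7639)²) = √(27.6393) ≈ 5.2573,  v_1 = u/||u|| ≈ (0.8507, 0, -0.5257) (||v_1|| = 1).

λ_1 = 6.2361,  λ_2 = 4,  λ_3 = 1.7639;  v_1 ≈ (0.8507, 0, -0.5257)


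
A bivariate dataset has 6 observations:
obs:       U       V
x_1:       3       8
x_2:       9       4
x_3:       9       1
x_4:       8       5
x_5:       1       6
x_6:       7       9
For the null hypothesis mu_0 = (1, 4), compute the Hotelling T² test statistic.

Step 1 — sample mean vector:
  mean(U) = (3 + 9 + 9 + 8 + 1 + 7) / 6 = 37/6 = 6.1667
  mean(V) = (8 + 4 + 1 + 5 + 6 + 9) / 6 = 33/6 = 5.5
  x̄ = (6.1667, 5.5),  deviation x̄ - mu_0 = (6.1667, 5.5) - (1, 4) = (5.1667, 1.5).

Step 2 — sample covariance matrix, S[i,j] = (1/(n-1)) · Σ_k (x_{k,i} - mean_i) · (x_{k,j} - mean_j), divisor n-1 = 5:
  S[U,U] = ((-3.1667)·(-3.1667) + (2.8333)·(2.8333) + (2.8333)·(2.8333) + (1.8333)·(1.8333) + (-5.1667)·(-5.1667) + (0.8333)·(0.8333)) / 5 = 56.8333/5 = 11.3667
  S[U,V] = ((-3.1667)·(2.5) + (2.8333)·(-1.5) + (2.8333)·(-4.5) + (1.8333)·(-0.5) + (-5.1667)·(0.5) + (0.8333)·(3.5)) / 5 = -25.5/5 = -5.1
  S[V,V] = ((2.5)·(2.5) + (-1.5)·(-1.5) + (-4.5)·(-4.5) + (-0.5)·(-0.5) + (0.5)·(0.5) + (3.5)·(3.5)) / 5 = 41.5/5 = 8.3
  S = [[11.3667, -5.1],
 [-5.1, 8.3]].

Step 3 — invert S. det(S) = 11.3667·8.3 - (-5.1)² = 68.3333.
  S^{-1} = (1/det) · [[d, -b], [-b, a]] = [[0.1215, 0.0746],
 [0.0746, 0.1663]].

Step 4 — quadratic form (x̄ - mu_0)^T · S^{-1} · (x̄ - mu_0):
  S^{-1} · (x̄ - mu_0) = (0.7395, 0.6351),
  (x̄ - mu_0)^T · [...] = (5.1667)·(0.7395) + (1.5)·(0.6351) = 4.7735.

Step 5 — scale by n: T² = 6 · 4.7735 = 28.641.

T² ≈ 28.641


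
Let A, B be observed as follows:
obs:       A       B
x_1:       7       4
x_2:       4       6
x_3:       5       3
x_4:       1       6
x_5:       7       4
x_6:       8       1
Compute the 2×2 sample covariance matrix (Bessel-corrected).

Step 1 — column means:
  mean(A) = (7 + 4 + 5 + 1 + 7 + 8) / 6 = 32/6 = 5.3333
  mean(B) = (4 + 6 + 3 + 6 + 4 + 1) / 6 = 24/6 = 4

Step 2 — sample covariance S[i,j] = (1/(n-1)) · Σ_k (x_{k,i} - mean_i) · (x_{k,j} - mean_j), with n-1 = 5.
  S[A,A] = ((1.6667)·(1.6667) + (-1.3333)·(-1.3333) + (-0.3333)·(-0.3333) + (-4.3333)·(-4.3333) + (1.6667)·(1.6667) + (2.6667)·(2.6667)) / 5 = 33.3333/5 = 6.6667
  S[A,B] = ((1.6667)·(0) + (-1.3333)·(2) + (-0.3333)·(-1) + (-4.3333)·(2) + (1.6667)·(0) + (2.6667)·(-3)) / 5 = -19/5 = -3.8
  S[B,B] = ((0)·(0) + (2)·(2) + (-1)·(-1) + (2)·(2) + (0)·(0) + (-3)·(-3)) / 5 = 18/5 = 3.6

S is symmetric (S[j,i] = S[i,j]). Assembling:

S = [[6.6667, -3.8],
 [-3.8, 3.6]]


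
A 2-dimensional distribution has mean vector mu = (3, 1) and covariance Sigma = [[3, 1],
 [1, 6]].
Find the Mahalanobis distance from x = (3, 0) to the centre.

Step 1 — centre the observation: (x - mu) = (0, -1).

Step 2 — invert Sigma. det(Sigma) = 3·6 - (1)² = 17.
  Sigma^{-1} = (1/det) · [[d, -b], [-b, a]] = [[0.3529, -0.0588],
 [-0.0588, 0.1765]].

Step 3 — form the quadratic (x - mu)^T · Sigma^{-1} · (x - mu):
  Sigma^{-1} · (x - mu) = (0.0588, -0.1765).
  (x - mu)^T · [Sigma^{-1} · (x - mu)] = (0)·(0.0588) + (-1)·(-0.1765) = 0.1765.

Step 4 — take square root: d = √(0.1765) ≈ 0.4201.

d(x, mu) = √(0.1765) ≈ 0.4201


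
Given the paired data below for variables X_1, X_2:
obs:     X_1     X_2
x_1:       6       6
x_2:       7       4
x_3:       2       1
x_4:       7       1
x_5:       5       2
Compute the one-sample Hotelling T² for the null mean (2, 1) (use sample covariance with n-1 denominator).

Step 1 — sample mean vector:
  mean(X_1) = (6 + 7 + 2 + 7 + 5) / 5 = 27/5 = 5.4
  mean(X_2) = (6 + 4 + 1 + 1 + 2) / 5 = 14/5 = 2.8
  x̄ = (5.4, 2.8),  deviation x̄ - mu_0 = (5.4, 2.8) - (2, 1) = (3.4, 1.8).

Step 2 — sample covariance matrix, S[i,j] = (1/(n-1)) · Σ_k (x_{k,i} - mean_i) · (x_{k,j} - mean_j), divisor n-1 = 4:
  S[X_1,X_1] = ((0.6)·(0.6) + (1.6)·(1.6) + (-3.4)·(-3.4) + (1.6)·(1.6) + (-0.4)·(-0.4)) / 4 = 17.2/4 = 4.3
  S[X_1,X_2] = ((0.6)·(3.2) + (1.6)·(1.2) + (-3.4)·(-1.8) + (1.6)·(-1.8) + (-0.4)·(-0.8)) / 4 = 7.4/4 = 1.85
  S[X_2,X_2] = ((3.2)·(3.2) + (1.2)·(1.2) + (-1.8)·(-1.8) + (-1.8)·(-1.8) + (-0.8)·(-0.8)) / 4 = 18.8/4 = 4.7
  S = [[4.3, 1.85],
 [1.85, 4.7]].

Step 3 — invert S. det(S) = 4.3·4.7 - (1.85)² = 16.7875.
  S^{-1} = (1/det) · [[d, -b], [-b, a]] = [[0.28, -0.1102],
 [-0.1102, 0.2561]].

Step 4 — quadratic form (x̄ - mu_0)^T · S^{-1} · (x̄ - mu_0):
  S^{-1} · (x̄ - mu_0) = (0.7535, 0.0864),
  (x̄ - mu_0)^T · [...] = (3.4)·(0.7535) + (1.8)·(0.0864) = 2.7175.

Step 5 — scale by n: T² = 5 · 2.7175 = 13.5875.

T² ≈ 13.5875


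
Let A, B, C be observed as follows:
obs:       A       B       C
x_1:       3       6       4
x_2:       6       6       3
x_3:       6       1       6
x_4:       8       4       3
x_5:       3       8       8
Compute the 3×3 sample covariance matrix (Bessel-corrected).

Step 1 — column means:
  mean(A) = (3 + 6 + 6 + 8 + 3) / 5 = 26/5 = 5.2
  mean(B) = (6 + 6 + 1 + 4 + 8) / 5 = 25/5 = 5
  mean(C) = (4 + 3 + 6 + 3 + 8) / 5 = 24/5 = 4.8

Step 2 — sample covariance S[i,j] = (1/(n-1)) · Σ_k (x_{k,i} - mean_i) · (x_{k,j} - mean_j), with n-1 = 4.
  S[A,A] = ((-2.2)·(-2.2) + (0.8)·(0.8) + (0.8)·(0.8) + (2.8)·(2.8) + (-2.2)·(-2.2)) / 4 = 18.8/4 = 4.7
  S[A,B] = ((-2.2)·(1) + (0.8)·(1) + (0.8)·(-4) + (2.8)·(-1) + (-2.2)·(3)) / 4 = -14/4 = -3.5
  S[A,C] = ((-2.2)·(-0.8) + (0.8)·(-1.8) + (0.8)·(1.2) + (2.8)·(-1.8) + (-2.2)·(3.2)) / 4 = -10.8/4 = -2.7
  S[B,B] = ((1)·(1) + (1)·(1) + (-4)·(-4) + (-1)·(-1) + (3)·(3)) / 4 = 28/4 = 7
  S[B,C] = ((1)·(-0.8) + (1)·(-1.8) + (-4)·(1.2) + (-1)·(-1.8) + (3)·(3.2)) / 4 = 4/4 = 1
  S[C,C] = ((-0.8)·(-0.8) + (-1.8)·(-1.8) + (1.2)·(1.2) + (-1.8)·(-1.8) + (3.2)·(3.2)) / 4 = 18.8/4 = 4.7

S is symmetric (S[j,i] = S[i,j]). Assembling:

S = [[4.7, -3.5, -2.7],
 [-3.5, 7, 1],
 [-2.7, 1, 4.7]]


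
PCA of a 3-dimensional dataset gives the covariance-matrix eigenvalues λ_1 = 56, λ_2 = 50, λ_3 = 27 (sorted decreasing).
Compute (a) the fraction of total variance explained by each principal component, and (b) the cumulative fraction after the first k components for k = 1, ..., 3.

Step 1 — total variance = trace(Sigma) = Σ λ_i = 56 + 50 + 27 = 133.

Step 2 — fraction explained by component i = λ_i / Σ λ:
  PC1: 56/133 = 0.4211
  PC2: 50/133 = 0.3759
  PC3: 27/133 = 0.203

Step 3 — cumulative fraction after k components = (λ_1 + ... + λ_k) / Σ λ:
  k = 1: 56/133 = 0.4211
  k = 2: (56 + 50)/133 = 106/133 = 0.797
  k = 3: (56 + 50 + 27)/133 = 133/133 = 1

Summary (fraction, with percent):

explained: PC1 0.4211 (42.11%), PC2 0.3759 (37.59%), PC3 0.203 (20.3%);  cumulative: 0.4211, 0.797, 1


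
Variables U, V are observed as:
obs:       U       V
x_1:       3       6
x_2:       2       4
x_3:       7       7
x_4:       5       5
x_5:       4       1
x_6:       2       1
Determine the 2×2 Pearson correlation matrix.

Step 1 — column means:
  mean(U) = (3 + 2 + 7 + 5 + 4 + 2) / 6 = 23/6 = 3.8333
  mean(V) = (6 + 4 + 7 + 5 + 1 + 1) / 6 = 24/6 = 4

Step 2 — sample variances and covariances s[i,j] = (1/(n-1)) · Σ_k (x_{k,i} - mean_i) · (x_{k,j} - mean_j), with n-1 = 5:
  s[U,U] = ((-0.8333)·(-0.8333) + (-1.8333)·(-1.8333) + (3.1667)·(3.1667) + (1.1667)·(1.1667) + (0.1667)·(0.1667) + (-1.8333)·(-1.8333)) / 5 = 18.8333/5 = 3.7667
  s[U,V] = ((-0.8333)·(2) + (-1.8333)·(0) + (3.1667)·(3) + (1.1667)·(1) + (0.1667)·(-3) + (-1.8333)·(-3)) / 5 = 14/5 = 2.8
  s[V,V] = ((2)·(2) + (0)·(0) + (3)·(3) + (1)·(1) + (-3)·(-3) + (-3)·(-3)) / 5 = 32/5 = 6.4
  Sample standard deviations s_i = √(s[i,i]):
  s(U) = √(3.7667) = 1.9408
  s(V) = √(6.4) = 2.5298

Step 3 — r_{ij} = s_{ij} / (s_i · s_j):
  r[U,U] = 1 (diagonal).
  r[U,V] = 2.8 / (1.9408 · 2.5298) = 2.8 / 4.9099 = 0.5703
  r[V,V] = 1 (diagonal).

R is symmetric with unit diagonal. Assembling:

R = [[1, 0.5703],
 [0.5703, 1]]


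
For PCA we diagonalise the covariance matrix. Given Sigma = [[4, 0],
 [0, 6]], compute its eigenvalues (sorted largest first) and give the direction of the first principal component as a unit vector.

Step 1 — characteristic polynomial of 2×2 Sigma:
  det(Sigma - λI) = λ² - trace · λ + det = 0.
  trace = 4 + 6 = 10, det = 4·6 - (0)² = 24.
Step 2 — discriminant:
  Δ = trace² - 4·det = 100 - 96 = 4.
Step 3 — eigenvalues:
  λ = (trace ± √Δ)/2 = (10 ± 2)/2,
  λ_1 = 6,  λ_2 = 4.

Step 4 — unit eigenvector for λ_1: Sigma is diagonal, so its eigenvectors are the coordinate axes. λ_1 = 6 is the diagonal entry on the second coordinate axis, hence
  v_1 = (0, 1) (||v_1|| = 1).

λ_1 = 6,  λ_2 = 4;  v_1 ≈ (0, 1)


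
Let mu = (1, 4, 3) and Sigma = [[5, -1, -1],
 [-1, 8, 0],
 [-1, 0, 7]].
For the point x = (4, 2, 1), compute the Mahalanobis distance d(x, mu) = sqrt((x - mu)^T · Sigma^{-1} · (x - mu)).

Step 1 — centre the observation: (x - mu) = (3, -2, -2).

Step 2 — invert Sigma (cofactor / det for 3×3, or solve directly):
  Sigma^{-1} = [[0.2113, 0.0264, 0.0302],
 [0.0264, 0.1283, 0.0038],
 [0.0302, 0.0038, 0.1472]].

Step 3 — form the quadratic (x - mu)^T · Sigma^{-1} · (x - mu):
  Sigma^{-1} · (x - mu) = (0.5208, -0.1849, -0.2113).
  (x - mu)^T · [Sigma^{-1} · (x - mu)] = (3)·(0.5208) + (-2)·(-0.1849) + (-2)·(-0.2113) = 2.3547.

Step 4 — take square root: d = √(2.3547) ≈ 1.5345.

d(x, mu) = √(2.3547) ≈ 1.5345


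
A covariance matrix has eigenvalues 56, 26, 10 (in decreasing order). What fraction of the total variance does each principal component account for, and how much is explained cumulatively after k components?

Step 1 — total variance = trace(Sigma) = Σ λ_i = 56 + 26 + 10 = 92.

Step 2 — fraction explained by component i = λ_i / Σ λ:
  PC1: 56/92 = 0.6087
  PC2: 26/92 = 0.2826
  PC3: 10/92 = 0.1087

Step 3 — cumulative fraction after k components = (λ_1 + ... + λ_k) / Σ λ:
  k = 1: 56/92 = 0.6087
  k = 2: (56 + 26)/92 = 82/92 = 0.8913
  k = 3: (56 + 26 + 10)/92 = 92/92 = 1

Summary (fraction, with percent):

explained: PC1 0.6087 (60.87%), PC2 0.2826 (28.26%), PC3 0.1087 (10.87%);  cumulative: 0.6087, 0.8913, 1


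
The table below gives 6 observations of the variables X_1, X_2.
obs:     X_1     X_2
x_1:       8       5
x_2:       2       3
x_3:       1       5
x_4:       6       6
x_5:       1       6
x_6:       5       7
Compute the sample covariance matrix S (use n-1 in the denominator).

Step 1 — column means:
  mean(X_1) = (8 + 2 + 1 + 6 + 1 + 5) / 6 = 23/6 = 3.8333
  mean(X_2) = (5 + 3 + 5 + 6 + 6 + 7) / 6 = 32/6 = 5.3333

Step 2 — sample covariance S[i,j] = (1/(n-1)) · Σ_k (x_{k,i} - mean_i) · (x_{k,j} - mean_j), with n-1 = 5.
  S[X_1,X_1] = ((4.1667)·(4.1667) + (-1.8333)·(-1.8333) + (-2.8333)·(-2.8333) + (2.1667)·(2.1667) + (-2.8333)·(-2.8333) + (1.1667)·(1.1667)) / 5 = 42.8333/5 = 8.5667
  S[X_1,X_2] = ((4.1667)·(-0.3333) + (-1.8333)·(-2.3333) + (-2.8333)·(-0.3333) + (2.1667)·(0.6667) + (-2.8333)·(0.6667) + (1.1667)·(1.6667)) / 5 = 5.3333/5 = 1.0667
  S[X_2,X_2] = ((-0.3333)·(-0.3333) + (-2.3333)·(-2.3333) + (-0.3333)·(-0.3333) + (0.6667)·(0.6667) + (0.6667)·(0.6667) + (1.6667)·(1.6667)) / 5 = 9.3333/5 = 1.8667

S is symmetric (S[j,i] = S[i,j]). Assembling:

S = [[8.5667, 1.0667],
 [1.0667, 1.8667]]


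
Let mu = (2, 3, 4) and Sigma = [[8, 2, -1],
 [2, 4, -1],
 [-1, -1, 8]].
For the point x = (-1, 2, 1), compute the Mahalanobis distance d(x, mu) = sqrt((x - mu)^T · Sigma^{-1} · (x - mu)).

Step 1 — centre the observation: (x - mu) = (-3, -1, -3).

Step 2 — invert Sigma (cofactor / det for 3×3, or solve directly):
  Sigma^{-1} = [[0.1435, -0.0694, 0.0093],
 [-0.0694, 0.2917, 0.0278],
 [0.0093, 0.0278, 0.1296]].

Step 3 — form the quadratic (x - mu)^T · Sigma^{-1} · (x - mu):
  Sigma^{-1} · (x - mu) = (-0.3889, -0.1667, -0.4444).
  (x - mu)^T · [Sigma^{-1} · (x - mu)] = (-3)·(-0.3889) + (-1)·(-0.1667) + (-3)·(-0.4444) = 2.6667.

Step 4 — take square root: d = √(2.6667) ≈ 1.633.

d(x, mu) = √(2.6667) ≈ 1.633


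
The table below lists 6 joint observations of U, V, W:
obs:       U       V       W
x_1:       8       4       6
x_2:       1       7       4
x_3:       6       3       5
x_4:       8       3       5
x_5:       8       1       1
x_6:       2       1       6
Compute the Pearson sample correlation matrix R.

Step 1 — column means:
  mean(U) = (8 + 1 + 6 + 8 + 8 + 2) / 6 = 33/6 = 5.5
  mean(V) = (4 + 7 + 3 + 3 + 1 + 1) / 6 = 19/6 = 3.1667
  mean(W) = (6 + 4 + 5 + 5 + 1 + 6) / 6 = 27/6 = 4.5

Step 2 — sample variances and covariances s[i,j] = (1/(n-1)) · Σ_k (x_{k,i} - mean_i) · (x_{k,j} - mean_j), with n-1 = 5:
  s[U,U] = ((2.5)·(2.5) + (-4.5)·(-4.5) + (0.5)·(0.5) + (2.5)·(2.5) + (2.5)·(2.5) + (-3.5)·(-3.5)) / 5 = 51.5/5 = 10.3
  s[U,V] = ((2.5)·(0.8333) + (-4.5)·(3.8333) + (0.5)·(-0.1667) + (2.5)·(-0.1667) + (2.5)·(-2.1667) + (-3.5)·(-2.1667)) / 5 = -13.5/5 = -2.7
  s[U,W] = ((2.5)·(1.5) + (-4.5)·(-0.5) + (0.5)·(0.5) + (2.5)·(0.5) + (2.5)·(-3.5) + (-3.5)·(1.5)) / 5 = -6.5/5 = -1.3
  s[V,V] = ((0.8333)·(0.8333) + (3.8333)·(3.8333) + (-0.1667)·(-0.1667) + (-0.1667)·(-0.1667) + (-2.1667)·(-2.1667) + (-2.1667)·(-2.1667)) / 5 = 24.8333/5 = 4.9667
  s[V,W] = ((0.8333)·(1.5) + (3.8333)·(-0.5) + (-0.1667)·(0.5) + (-0.1667)·(0.5) + (-2.1667)·(-3.5) + (-2.1667)·(1.5)) / 5 = 3.5/5 = 0.7
  s[W,W] = ((1.5)·(1.5) + (-0.5)·(-0.5) + (0.5)·(0.5) + (0.5)·(0.5) + (-3.5)·(-3.5) + (1.5)·(1.5)) / 5 = 17.5/5 = 3.5
  Sample standard deviations s_i = √(s[i,i]):
  s(U) = √(10.3) = 3.2094
  s(V) = √(4.9667) = 2.2286
  s(W) = √(3.5) = 1.8708

Step 3 — r_{ij} = s_{ij} / (s_i · s_j):
  r[U,U] = 1 (diagonal).
  r[U,V] = -2.7 / (3.2094 · 2.2286) = -2.7 / 7.1524 = -0.3775
  r[U,W] = -1.3 / (3.2094 · 1.8708) = -1.3 / 6.0042 = -0.2165
  r[V,V] = 1 (diagonal).
  r[V,W] = 0.7 / (2.2286 · 1.8708) = 0.7 / 4.1693 = 0.1679
  r[W,W] = 1 (diagonal).

R is symmetric with unit diagonal. Assembling:

R = [[1, -0.3775, -0.2165],
 [-0.3775, 1, 0.1679],
 [-0.2165, 0.1679, 1]]


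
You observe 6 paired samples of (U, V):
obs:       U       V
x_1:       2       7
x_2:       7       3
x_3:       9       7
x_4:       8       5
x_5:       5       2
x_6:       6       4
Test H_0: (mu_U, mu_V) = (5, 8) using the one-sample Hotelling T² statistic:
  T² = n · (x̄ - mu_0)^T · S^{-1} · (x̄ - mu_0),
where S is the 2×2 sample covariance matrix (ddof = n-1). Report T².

Step 1 — sample mean vector:
  mean(U) = (2 + 7 + 9 + 8 + 5 + 6) / 6 = 37/6 = 6.1667
  mean(V) = (7 + 3 + 7 + 5 + 2 + 4) / 6 = 28/6 = 4.6667
  x̄ = (6.1667, 4.6667),  deviation x̄ - mu_0 = (6.1667, 4.6667) - (5, 8) = (1.1667, -3.3333).

Step 2 — sample covariance matrix, S[i,j] = (1/(n-1)) · Σ_k (x_{k,i} - mean_i) · (x_{k,j} - mean_j), divisor n-1 = 5:
  S[U,U] = ((-4.1667)·(-4.1667) + (0.8333)·(0.8333) + (2.8333)·(2.8333) + (1.8333)·(1.8333) + (-1.1667)·(-1.1667) + (-0.1667)·(-0.1667)) / 5 = 30.8333/5 = 6.1667
  S[U,V] = ((-4.1667)·(2.3333) + (0.8333)·(-1.6667) + (2.8333)·(2.3333) + (1.8333)·(0.3333) + (-1.1667)·(-2.6667) + (-0.1667)·(-0.6667)) / 5 = -0.6667/5 = -0.1333
  S[V,V] = ((2.3333)·(2.3333) + (-1.6667)·(-1.6667) + (2.3333)·(2.3333) + (0.3333)·(0.3333) + (-2.6667)·(-2.6667) + (-0.6667)·(-0.6667)) / 5 = 21.3333/5 = 4.2667
  S = [[6.1667, -0.1333],
 [-0.1333, 4.2667]].

Step 3 — invert S. det(S) = 6.1667·4.2667 - (-0.1333)² = 26.2933.
  S^{-1} = (1/det) · [[d, -b], [-b, a]] = [[0.1623, 0.0051],
 [0.0051, 0.2345]].

Step 4 — quadratic form (x̄ - mu_0)^T · S^{-1} · (x̄ - mu_0):
  S^{-1} · (x̄ - mu_0) = (0.1724, -0.7759),
  (x̄ - mu_0)^T · [...] = (1.1667)·(0.1724) + (-3.3333)·(-0.7759) = 2.7874.

Step 5 — scale by n: T² = 6 · 2.7874 = 16.7241.

T² ≈ 16.7241


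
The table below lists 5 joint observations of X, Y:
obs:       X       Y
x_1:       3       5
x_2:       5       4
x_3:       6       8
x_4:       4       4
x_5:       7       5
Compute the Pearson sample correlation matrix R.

Step 1 — column means:
  mean(X) = (3 + 5 + 6 + 4 + 7) / 5 = 25/5 = 5
  mean(Y) = (5 + 4 + 8 + 4 + 5) / 5 = 26/5 = 5.2

Step 2 — sample variances and covariances s[i,j] = (1/(n-1)) · Σ_k (x_{k,i} - mean_i) · (x_{k,j} - mean_j), with n-1 = 4:
  s[X,X] = ((-2)·(-2) + (0)·(0) + (1)·(1) + (-1)·(-1) + (2)·(2)) / 4 = 10/4 = 2.5
  s[X,Y] = ((-2)·(-0.2) + (0)·(-1.2) + (1)·(2.8) + (-1)·(-1.2) + (2)·(-0.2)) / 4 = 4/4 = 1
  s[Y,Y] = ((-0.2)·(-0.2) + (-1.2)·(-1.2) + (2.8)·(2.8) + (-1.2)·(-1.2) + (-0.2)·(-0.2)) / 4 = 10.8/4 = 2.7
  Sample standard deviations s_i = √(s[i,i]):
  s(X) = √(2.5) = 1.5811
  s(Y) = √(2.7) = 1.6432

Step 3 — r_{ij} = s_{ij} / (s_i · s_j):
  r[X,X] = 1 (diagonal).
  r[X,Y] = 1 / (1.5811 · 1.6432) = 1 / 2.5981 = 0.3849
  r[Y,Y] = 1 (diagonal).

R is symmetric with unit diagonal. Assembling:

R = [[1, 0.3849],
 [0.3849, 1]]


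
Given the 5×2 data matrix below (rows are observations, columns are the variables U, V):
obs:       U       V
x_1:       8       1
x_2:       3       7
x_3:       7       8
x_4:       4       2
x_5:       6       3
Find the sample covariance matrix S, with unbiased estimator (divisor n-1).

Step 1 — column means:
  mean(U) = (8 + 3 + 7 + 4 + 6) / 5 = 28/5 = 5.6
  mean(V) = (1 + 7 + 8 + 2 + 3) / 5 = 21/5 = 4.2

Step 2 — sample covariance S[i,j] = (1/(n-1)) · Σ_k (x_{k,i} - mean_i) · (x_{k,j} - mean_j), with n-1 = 4.
  S[U,U] = ((2.4)·(2.4) + (-2.6)·(-2.6) + (1.4)·(1.4) + (-1.6)·(-1.6) + (0.4)·(0.4)) / 4 = 17.2/4 = 4.3
  S[U,V] = ((2.4)·(-3.2) + (-2.6)·(2.8) + (1.4)·(3.8) + (-1.6)·(-2.2) + (0.4)·(-1.2)) / 4 = -6.6/4 = -1.65
  S[V,V] = ((-3.2)·(-3.2) + (2.8)·(2.8) + (3.8)·(3.8) + (-2.2)·(-2.2) + (-1.2)·(-1.2)) / 4 = 38.8/4 = 9.7

S is symmetric (S[j,i] = S[i,j]). Assembling:

S = [[4.3, -1.65],
 [-1.65, 9.7]]


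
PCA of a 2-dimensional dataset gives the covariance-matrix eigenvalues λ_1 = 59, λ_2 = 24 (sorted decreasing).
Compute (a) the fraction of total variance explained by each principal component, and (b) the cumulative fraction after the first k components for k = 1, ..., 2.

Step 1 — total variance = trace(Sigma) = Σ λ_i = 59 + 24 = 83.

Step 2 — fraction explained by component i = λ_i / Σ λ:
  PC1: 59/83 = 0.7108
  PC2: 24/83 = 0.2892

Step 3 — cumulative fraction after k components = (λ_1 + ... + λ_k) / Σ λ:
  k = 1: 59/83 = 0.7108
  k = 2: (59 + 24)/83 = 83/83 = 1

Summary (fraction, with percent):

explained: PC1 0.7108 (71.08%), PC2 0.2892 (28.92%);  cumulative: 0.7108, 1


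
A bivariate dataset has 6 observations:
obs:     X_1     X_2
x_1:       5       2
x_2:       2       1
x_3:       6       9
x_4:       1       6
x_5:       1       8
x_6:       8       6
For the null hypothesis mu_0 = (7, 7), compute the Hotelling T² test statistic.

Step 1 — sample mean vector:
  mean(X_1) = (5 + 2 + 6 + 1 + 1 + 8) / 6 = 23/6 = 3.8333
  mean(X_2) = (2 + 1 + 9 + 6 + 8 + 6) / 6 = 32/6 = 5.3333
  x̄ = (3.8333, 5.3333),  deviation x̄ - mu_0 = (3.8333, 5.3333) - (7, 7) = (-3.1667, -1.6667).

Step 2 — sample covariance matrix, S[i,j] = (1/(n-1)) · Σ_k (x_{k,i} - mean_i) · (x_{k,j} - mean_j), divisor n-1 = 5:
  S[X_1,X_1] = ((1.1667)·(1.1667) + (-1.8333)·(-1.8333) + (2.1667)·(2.1667) + (-2.8333)·(-2.8333) + (-2.8333)·(-2.8333) + (4.1667)·(4.1667)) / 5 = 42.8333/5 = 8.5667
  S[X_1,X_2] = ((1.1667)·(-3.3333) + (-1.8333)·(-4.3333) + (2.1667)·(3.6667) + (-2.8333)·(0.6667) + (-2.8333)·(2.6667) + (4.1667)·(0.6667)) / 5 = 5.3333/5 = 1.0667
  S[X_2,X_2] = ((-3.3333)·(-3.3333) + (-4.3333)·(-4.3333) + (3.6667)·(3.6667) + (0.6667)·(0.6667) + (2.6667)·(2.6667) + (0.6667)·(0.6667)) / 5 = 51.3333/5 = 10.2667
  S = [[8.5667, 1.0667],
 [1.0667, 10.2667]].

Step 3 — invert S. det(S) = 8.5667·10.2667 - (1.0667)² = 86.8133.
  S^{-1} = (1/det) · [[d, -b], [-b, a]] = [[0.1183, -0.0123],
 [-0.0123, 0.0987]].

Step 4 — quadratic form (x̄ - mu_0)^T · S^{-1} · (x̄ - mu_0):
  S^{-1} · (x̄ - mu_0) = (-0.354, -0.1256),
  (x̄ - mu_0)^T · [...] = (-3.1667)·(-0.354) + (-1.6667)·(-0.1256) = 1.3303.

Step 5 — scale by n: T² = 6 · 1.3303 = 7.9819.

T² ≈ 7.9819


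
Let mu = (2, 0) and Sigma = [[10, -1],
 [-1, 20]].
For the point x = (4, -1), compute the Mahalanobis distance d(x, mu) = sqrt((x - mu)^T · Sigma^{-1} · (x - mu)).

Step 1 — centre the observation: (x - mu) = (2, -1).

Step 2 — invert Sigma. det(Sigma) = 10·20 - (-1)² = 199.
  Sigma^{-1} = (1/det) · [[d, -b], [-b, a]] = [[0.1005, 0.005],
 [0.005, 0.0503]].

Step 3 — form the quadratic (x - mu)^T · Sigma^{-1} · (x - mu):
  Sigma^{-1} · (x - mu) = (0.196, -0.0402).
  (x - mu)^T · [Sigma^{-1} · (x - mu)] = (2)·(0.196) + (-1)·(-0.0402) = 0.4322.

Step 4 — take square root: d = √(0.4322) ≈ 0.6574.

d(x, mu) = √(0.4322) ≈ 0.6574


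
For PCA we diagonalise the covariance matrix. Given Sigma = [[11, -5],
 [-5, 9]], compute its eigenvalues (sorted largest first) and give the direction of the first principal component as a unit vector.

Step 1 — characteristic polynomial of 2×2 Sigma:
  det(Sigma - λI) = λ² - trace · λ + det = 0.
  trace = 11 + 9 = 20, det = 11·9 - (-5)² = 74.
Step 2 — discriminant:
  Δ = trace² - 4·det = 400 - 296 = 104.
Step 3 — eigenvalues:
  λ = (trace ± √Δ)/2 = (20 ± 10.198)/2,
  λ_1 = 15.099,  λ_2 = 4.901.

Step 4 — unit eigenvector for λ_1: solve (Sigma - λ_1 I)v = 0. First row:
  (11 - 15.099)·v_x + (-5)·v_y = 0, i.e. (-4.099)·v_x + (-5)·v_y = 0,
  so v ∝ (b, λ_1 - a) = (-5, 4.099); multiply by -1 so the first entry is positive: u = (5, -4.099).
  ||u|| = √((5)² + (-4.099)²) = √(41.802) ≈ 6.4654,
  v_1 = u/||u|| ≈ (0.7733, -0.634) (||v_1|| = 1).

λ_1 = 15.099,  λ_2 = 4.901;  v_1 ≈ (0.7733, -0.634)


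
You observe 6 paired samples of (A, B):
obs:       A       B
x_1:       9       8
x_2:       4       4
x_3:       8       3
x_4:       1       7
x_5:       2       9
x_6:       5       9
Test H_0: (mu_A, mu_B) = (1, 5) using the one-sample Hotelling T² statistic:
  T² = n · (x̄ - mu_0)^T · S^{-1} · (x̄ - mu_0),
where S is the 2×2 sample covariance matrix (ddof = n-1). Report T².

Step 1 — sample mean vector:
  mean(A) = (9 + 4 + 8 + 1 + 2 + 5) / 6 = 29/6 = 4.8333
  mean(B) = (8 + 4 + 3 + 7 + 9 + 9) / 6 = 40/6 = 6.6667
  x̄ = (4.8333, 6.6667),  deviation x̄ - mu_0 = (4.8333, 6.6667) - (1, 5) = (3.8333, 1.6667).

Step 2 — sample covariance matrix, S[i,j] = (1/(n-1)) · Σ_k (x_{k,i} - mean_i) · (x_{k,j} - mean_j), divisor n-1 = 5:
  S[A,A] = ((4.1667)·(4.1667) + (-0.8333)·(-0.8333) + (3.1667)·(3.1667) + (-3.8333)·(-3.8333) + (-2.8333)·(-2.8333) + (0.1667)·(0.1667)) / 5 = 50.8333/5 = 10.1667
  S[A,B] = ((4.1667)·(1.3333) + (-0.8333)·(-2.6667) + (3.1667)·(-3.6667) + (-3.8333)·(0.3333) + (-2.8333)·(2.3333) + (0.1667)·(2.3333)) / 5 = -11.3333/5 = -2.2667
  S[B,B] = ((1.3333)·(1.3333) + (-2.6667)·(-2.6667) + (-3.6667)·(-3.6667) + (0.3333)·(0.3333) + (2.3333)·(2.3333) + (2.3333)·(2.3333)) / 5 = 33.3333/5 = 6.6667
  S = [[10.1667, -2.2667],
 [-2.2667, 6.6667]].

Step 3 — invert S. det(S) = 10.1667·6.6667 - (-2.2667)² = 62.64.
  S^{-1} = (1/det) · [[d, -b], [-b, a]] = [[0.1064, 0.0362],
 [0.0362, 0.1623]].

Step 4 — quadratic form (x̄ - mu_0)^T · S^{-1} · (x̄ - mu_0):
  S^{-1} · (x̄ - mu_0) = (0.4683, 0.4092),
  (x̄ - mu_0)^T · [...] = (3.8333)·(0.4683) + (1.6667)·(0.4092) = 2.4771.

Step 5 — scale by n: T² = 6 · 2.4771 = 14.8627.

T² ≈ 14.8627


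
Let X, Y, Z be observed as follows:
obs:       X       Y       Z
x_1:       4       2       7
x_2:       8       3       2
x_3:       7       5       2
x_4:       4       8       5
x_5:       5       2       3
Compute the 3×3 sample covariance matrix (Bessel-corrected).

Step 1 — column means:
  mean(X) = (4 + 8 + 7 + 4 + 5) / 5 = 28/5 = 5.6
  mean(Y) = (2 + 3 + 5 + 8 + 2) / 5 = 20/5 = 4
  mean(Z) = (7 + 2 + 2 + 5 + 3) / 5 = 19/5 = 3.8

Step 2 — sample covariance S[i,j] = (1/(n-1)) · Σ_k (x_{k,i} - mean_i) · (x_{k,j} - mean_j), with n-1 = 4.
  S[X,X] = ((-1.6)·(-1.6) + (2.4)·(2.4) + (1.4)·(1.4) + (-1.6)·(-1.6) + (-0.6)·(-0.6)) / 4 = 13.2/4 = 3.3
  S[X,Y] = ((-1.6)·(-2) + (2.4)·(-1) + (1.4)·(1) + (-1.6)·(4) + (-0.6)·(-2)) / 4 = -3/4 = -0.75
  S[X,Z] = ((-1.6)·(3.2) + (2.4)·(-1.8) + (1.4)·(-1.8) + (-1.6)·(1.2) + (-0.6)·(-0.8)) / 4 = -13.4/4 = -3.35
  S[Y,Y] = ((-2)·(-2) + (-1)·(-1) + (1)·(1) + (4)·(4) + (-2)·(-2)) / 4 = 26/4 = 6.5
  S[Y,Z] = ((-2)·(3.2) + (-1)·(-1.8) + (1)·(-1.8) + (4)·(1.2) + (-2)·(-0.8)) / 4 = 0/4 = 0
  S[Z,Z] = ((3.2)·(3.2) + (-1.8)·(-1.8) + (-1.8)·(-1.8) + (1.2)·(1.2) + (-0.8)·(-0.8)) / 4 = 18.8/4 = 4.7

S is symmetric (S[j,i] = S[i,j]). Assembling:

S = [[3.3, -0.75, -3.35],
 [-0.75, 6.5, 0],
 [-3.35, 0, 4.7]]
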